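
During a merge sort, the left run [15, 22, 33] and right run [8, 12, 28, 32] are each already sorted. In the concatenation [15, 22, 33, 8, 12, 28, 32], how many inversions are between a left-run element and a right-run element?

8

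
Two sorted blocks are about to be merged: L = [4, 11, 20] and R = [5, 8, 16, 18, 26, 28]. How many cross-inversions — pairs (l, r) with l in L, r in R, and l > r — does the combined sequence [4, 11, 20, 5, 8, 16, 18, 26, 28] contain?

6 cross-inversions

Count, for every r in R, how many entries of L exceed r:
r = 5: 11, 20 → 2
r = 8: 11, 20 → 2
r = 16: 20 → 1
r = 18: 20 → 1
r = 26: none → 0
r = 28: none → 0
Cross-inversions: 2 + 2 + 1 + 1 + 0 + 0 = 6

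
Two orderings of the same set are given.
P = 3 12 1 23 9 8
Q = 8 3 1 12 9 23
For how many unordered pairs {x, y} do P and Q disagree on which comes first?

7

Assign each item its position (1..6) in the first ordering, then rewrite the second ordering as that position sequence:
positions: 3→1, 12→2, 1→3, 23→4, 9→5, 8→6
second ordering as positions: [6, 1, 3, 2, 5, 4]
Discordant pairs = inversions in this position sequence.
6: 1, 3, 2, 5, 4 → 5
1: 0
3: 2 → 1
2: 0
5: 4 → 1
4: 0
Total: 5 + 0 + 1 + 0 + 1 + 0 = 7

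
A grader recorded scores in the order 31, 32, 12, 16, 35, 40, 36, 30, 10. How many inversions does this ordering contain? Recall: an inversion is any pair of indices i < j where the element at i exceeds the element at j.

Element-by-element contributions:
31: 4
32: 4
12: 1
16: 1
35: 2
40: 3
36: 2
30: 1
10: 0
Sum: 4 + 4 + 1 + 1 + 2 + 3 + 2 + 1 + 0 = 18

18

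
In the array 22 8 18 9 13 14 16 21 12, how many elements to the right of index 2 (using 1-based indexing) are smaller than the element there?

The element at index 2 is 8.
Elements after it: 18, 9, 13, 14, 16, 21, 12
None of them are smaller than 8.

0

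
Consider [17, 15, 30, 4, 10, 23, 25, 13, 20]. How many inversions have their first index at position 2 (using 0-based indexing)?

The element at index 2 is 30.
Elements after it: 4, 10, 23, 25, 13, 20
Those smaller than 30: 4, 10, 23, 25, 13, 20

6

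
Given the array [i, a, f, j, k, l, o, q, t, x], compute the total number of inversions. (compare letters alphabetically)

For each element, count later entries that are smaller:
i: 2
a: 0
f: 0
j: 0
k: 0
l: 0
o: 0
q: 0
t: 0
x: 0
Sum: 2 + 0 + 0 + 0 + 0 + 0 + 0 + 0 + 0 + 0 = 2

2 inversions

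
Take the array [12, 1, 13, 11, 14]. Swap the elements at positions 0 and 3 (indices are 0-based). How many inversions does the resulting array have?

Inversions: 2

Positions 0 and 3 hold 12 and 11; after swapping, the array is [11, 1, 13, 12, 14].
Sweep left to right; for each value list the smaller values that follow it:
11: 1
1: 0
13: 1
12: 0
14: 0
Sum: 1 + 0 + 1 + 0 + 0 = 2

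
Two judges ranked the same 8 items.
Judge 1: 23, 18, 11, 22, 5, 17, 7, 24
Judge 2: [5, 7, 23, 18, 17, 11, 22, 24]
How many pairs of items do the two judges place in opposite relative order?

Assign each item its position (1..8) in the first ordering, then rewrite the second ordering as that position sequence:
positions: 23→1, 18→2, 11→3, 22→4, 5→5, 17→6, 7→7, 24→8
second ordering as positions: [5, 7, 1, 2, 6, 3, 4, 8]
Discordant pairs = inversions in this position sequence.
5: 1, 2, 3, 4 → 4
7: 1, 2, 6, 3, 4 → 5
1: 0
2: 0
6: 3, 4 → 2
3: 0
4: 0
8: 0
Total: 4 + 5 + 0 + 0 + 2 + 0 + 0 + 0 = 11

11 discordant pairs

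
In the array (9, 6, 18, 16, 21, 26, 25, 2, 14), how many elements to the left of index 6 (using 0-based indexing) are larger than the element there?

1 such element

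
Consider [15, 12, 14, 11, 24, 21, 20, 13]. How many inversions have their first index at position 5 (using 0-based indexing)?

The element at index 5 is 21.
Elements after it: 20, 13
Those smaller than 21: 20, 13

2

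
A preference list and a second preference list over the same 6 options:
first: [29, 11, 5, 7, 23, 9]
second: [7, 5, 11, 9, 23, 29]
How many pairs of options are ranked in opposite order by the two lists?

9 pairs

Assign each item its position (1..6) in the first ordering, then rewrite the second ordering as that position sequence:
positions: 29→1, 11→2, 5→3, 7→4, 23→5, 9→6
second ordering as positions: [4, 3, 2, 6, 5, 1]
Discordant pairs = inversions in this position sequence.
4: 3, 2, 1 → 3
3: 2, 1 → 2
2: 1 → 1
6: 5, 1 → 2
5: 1 → 1
1: 0
Total: 3 + 2 + 1 + 2 + 1 + 0 = 9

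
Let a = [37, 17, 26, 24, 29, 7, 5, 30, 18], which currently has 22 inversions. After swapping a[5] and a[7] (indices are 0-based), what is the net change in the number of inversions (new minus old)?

Positions 5 and 7 hold 7 and 30; after swapping, the array is [37, 17, 26, 24, 29, 30, 5, 7, 18].
Element-by-element contributions:
37: 8
17: 2
26: 4
24: 3
29: 3
30: 3
5: 0
7: 0
18: 0
Sum: 8 + 2 + 4 + 3 + 3 + 3 + 0 + 0 + 0 = 23
Change: 23 − 22 = +1

+1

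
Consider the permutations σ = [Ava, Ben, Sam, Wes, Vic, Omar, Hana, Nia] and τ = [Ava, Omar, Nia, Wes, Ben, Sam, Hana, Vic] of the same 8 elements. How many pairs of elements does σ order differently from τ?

Assign each item its position (1..8) in the first ordering, then rewrite the second ordering as that position sequence:
positions: Ava→1, Ben→2, Sam→3, Wes→4, Vic→5, Omar→6, Hana→7, Nia→8
second ordering as positions: [1, 6, 8, 4, 2, 3, 7, 5]
Discordant pairs = inversions in this position sequence.
1: 0
6: 4, 2, 3, 5 → 4
8: 4, 2, 3, 7, 5 → 5
4: 2, 3 → 2
2: 0
3: 0
7: 5 → 1
5: 0
Total: 0 + 4 + 5 + 2 + 0 + 0 + 1 + 0 = 12

There are 12 discordant pairs.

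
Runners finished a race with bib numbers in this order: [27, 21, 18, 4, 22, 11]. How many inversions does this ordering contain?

There are 11 inversions.

Element-by-element contributions:
27: 5
21: 3
18: 2
4: 0
22: 1
11: 0
Sum: 5 + 3 + 2 + 0 + 1 + 0 = 11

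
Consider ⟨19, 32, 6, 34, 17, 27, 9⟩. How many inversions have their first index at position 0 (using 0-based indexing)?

3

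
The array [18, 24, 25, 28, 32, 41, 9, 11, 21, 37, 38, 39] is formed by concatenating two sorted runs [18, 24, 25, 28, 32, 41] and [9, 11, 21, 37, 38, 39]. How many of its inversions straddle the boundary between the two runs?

20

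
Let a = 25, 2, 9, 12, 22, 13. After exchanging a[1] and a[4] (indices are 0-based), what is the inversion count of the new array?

11

Positions 1 and 4 hold 2 and 22; after swapping, the array is [25, 22, 9, 12, 2, 13].
For each element, count later entries that are smaller:
25 → 22, 9, 12, 2, 13 → 5
22 → 9, 12, 2, 13 → 4
9 → 2 → 1
12 → 2 → 1
2 → none → 0
13 → none → 0
Sum: 5 + 4 + 1 + 1 + 0 + 0 = 11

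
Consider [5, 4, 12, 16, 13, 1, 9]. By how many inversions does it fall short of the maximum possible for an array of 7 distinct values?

Maximum inversions for 7 distinct elements is C(7, 2) = 7·6/2 = 21.
Current inversions — for each element, count later smaller elements:
5: 2
4: 1
12: 2
16: 3
13: 2
1: 0
9: 0
Current total: 2 + 1 + 2 + 3 + 2 + 0 + 0 = 10
Shortfall: 21 − 10 = 11

11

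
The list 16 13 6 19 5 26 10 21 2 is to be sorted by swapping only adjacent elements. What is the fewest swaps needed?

20

Minimum adjacent swaps = number of inversions (each swap of adjacent out-of-order elements removes one inversion and no swap can remove more).
Count inversions — for each element, later elements that are smaller:
16: 13, 6, 5, 10, 2 → 5
13: 6, 5, 10, 2 → 4
6: 5, 2 → 2
19: 5, 10, 2 → 3
5: 2 → 1
26: 10, 21, 2 → 3
10: 2 → 1
21: 2 → 1
2: none → 0
Total inversions: 5 + 4 + 2 + 3 + 1 + 3 + 1 + 1 + 0 = 20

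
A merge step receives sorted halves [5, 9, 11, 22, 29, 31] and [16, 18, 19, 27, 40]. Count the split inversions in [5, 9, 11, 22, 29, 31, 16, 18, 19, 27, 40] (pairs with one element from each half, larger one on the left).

11

For each element r of the right run, count left-run elements greater than r:
r = 16: 22, 29, 31 → 3
r = 18: 22, 29, 31 → 3
r = 19: 22, 29, 31 → 3
r = 27: 29, 31 → 2
r = 40: none → 0
Cross-inversions: 3 + 3 + 3 + 2 + 0 = 11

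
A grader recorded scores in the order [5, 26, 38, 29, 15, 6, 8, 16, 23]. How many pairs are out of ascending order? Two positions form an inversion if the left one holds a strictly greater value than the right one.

For each element, count later entries that are smaller:
5 → none → 0
26 → 15, 6, 8, 16, 23 → 5
38 → 29, 15, 6, 8, 16, 23 → 6
29 → 15, 6, 8, 16, 23 → 5
15 → 6, 8 → 2
6 → none → 0
8 → none → 0
16 → none → 0
23 → none → 0
Sum: 0 + 5 + 6 + 5 + 2 + 0 + 0 + 0 + 0 = 18

Inversions: 18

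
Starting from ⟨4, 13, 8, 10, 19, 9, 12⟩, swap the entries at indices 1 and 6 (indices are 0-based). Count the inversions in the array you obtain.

There are 6 inversions.

Positions 1 and 6 hold 13 and 12; after swapping, the array is [4, 12, 8, 10, 19, 9, 13].
Sweep left to right; for each value list the smaller values that follow it:
4: 0
12: 3
8: 0
10: 1
19: 2
9: 0
13: 0
Sum: 0 + 3 + 0 + 1 + 2 + 0 + 0 = 6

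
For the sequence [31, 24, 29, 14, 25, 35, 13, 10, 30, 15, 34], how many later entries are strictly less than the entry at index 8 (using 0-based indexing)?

1 such element

The element at index 8 is 30.
Elements after it: 15, 34
Those smaller than 30: 15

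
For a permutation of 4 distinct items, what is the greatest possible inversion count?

There are 6 inversions.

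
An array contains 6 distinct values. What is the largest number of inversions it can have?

15

The maximum occurs when the array is in strictly decreasing order: every one of the C(6, 2) pairs is inverted.
C(6, 2) = 6·5/2 = 15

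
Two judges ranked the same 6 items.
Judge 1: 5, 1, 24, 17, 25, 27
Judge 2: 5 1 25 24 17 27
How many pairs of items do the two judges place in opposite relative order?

2 discordant pairs

Assign each item its position (1..6) in the first ordering, then rewrite the second ordering as that position sequence:
positions: 5→1, 1→2, 24→3, 17→4, 25→5, 27→6
second ordering as positions: [1, 2, 5, 3, 4, 6]
Discordant pairs = inversions in this position sequence.
1: 0
2: 0
5: 3, 4 → 2
3: 0
4: 0
6: 0
Total: 0 + 0 + 2 + 0 + 0 + 0 = 2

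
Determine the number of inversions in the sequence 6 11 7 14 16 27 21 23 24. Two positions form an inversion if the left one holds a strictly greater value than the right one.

Count, for each position, how many later elements it exceeds:
6 → none → 0
11 → 7 → 1
7 → none → 0
14 → none → 0
16 → none → 0
27 → 21, 23, 24 → 3
21 → none → 0
23 → none → 0
24 → none → 0
Sum: 0 + 1 + 0 + 0 + 0 + 3 + 0 + 0 + 0 = 4

4 out-of-order pairs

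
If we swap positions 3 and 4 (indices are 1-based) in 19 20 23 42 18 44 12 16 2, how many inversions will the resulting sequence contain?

Positions 3 and 4 hold 23 and 42; after swapping, the array is [19, 20, 42, 23, 18, 44, 12, 16, 2].
For each element, count later entries that are smaller:
19 → 18, 12, 16, 2 → 4
20 → 18, 12, 16, 2 → 4
42 → 23, 18, 12, 16, 2 → 5
23 → 18, 12, 16, 2 → 4
18 → 12, 16, 2 → 3
44 → 12, 16, 2 → 3
12 → 2 → 1
16 → 2 → 1
2 → none → 0
Sum: 4 + 4 + 5 + 4 + 3 + 3 + 1 + 1 + 0 = 25

25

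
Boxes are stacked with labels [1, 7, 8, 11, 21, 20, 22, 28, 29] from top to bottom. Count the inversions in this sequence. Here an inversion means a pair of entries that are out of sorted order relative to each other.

1 inversion

Count, for each position, how many later elements it exceeds:
1: 0
7: 0
8: 0
11: 0
21: 1
20: 0
22: 0
28: 0
29: 0
Sum: 0 + 0 + 0 + 0 + 1 + 0 + 0 + 0 + 0 = 1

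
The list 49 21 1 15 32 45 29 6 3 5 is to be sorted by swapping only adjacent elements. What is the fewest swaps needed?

Minimum adjacent swaps = number of inversions (each swap of adjacent out-of-order elements removes one inversion and no swap can remove more).
Count inversions — for each element, later elements that are smaller:
49: 21, 1, 15, 32, 45, 29, 6, 3, 5 → 9
21: 1, 15, 6, 3, 5 → 5
1: none → 0
15: 6, 3, 5 → 3
32: 29, 6, 3, 5 → 4
45: 29, 6, 3, 5 → 4
29: 6, 3, 5 → 3
6: 3, 5 → 2
3: none → 0
5: none → 0
Total inversions: 9 + 5 + 0 + 3 + 4 + 4 + 3 + 2 + 0 + 0 = 30

30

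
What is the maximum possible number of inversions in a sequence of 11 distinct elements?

55

A reversed (strictly descending) arrangement makes every pair an inversion, giving C(11, 2) inversions.
C(11, 2) = 11·10/2 = 55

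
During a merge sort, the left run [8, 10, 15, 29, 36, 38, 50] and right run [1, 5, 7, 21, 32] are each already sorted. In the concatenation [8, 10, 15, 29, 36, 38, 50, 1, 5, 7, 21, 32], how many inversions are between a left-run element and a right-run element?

For each element r of the right run, count left-run elements greater than r:
r = 1: 8, 10, 15, 29, 36, 38, 50 → 7
r = 5: 8, 10, 15, 29, 36, 38, 50 → 7
r = 7: 8, 10, 15, 29, 36, 38, 50 → 7
r = 21: 29, 36, 38, 50 → 4
r = 32: 36, 38, 50 → 3
Cross-inversions: 7 + 7 + 7 + 4 + 3 = 28

28 cross-inversions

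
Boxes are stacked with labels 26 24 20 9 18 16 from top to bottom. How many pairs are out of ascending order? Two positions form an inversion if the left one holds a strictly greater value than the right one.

13

Count, for each position, how many later elements it exceeds:
26: 5
24: 4
20: 3
9: 0
18: 1
16: 0
Sum: 5 + 4 + 3 + 0 + 1 + 0 = 13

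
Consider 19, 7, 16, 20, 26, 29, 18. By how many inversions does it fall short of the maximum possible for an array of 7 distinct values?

Maximum inversions for 7 distinct elements is C(7, 2) = 7·6/2 = 21.
Current inversions — for each element, count later smaller elements:
19: 3
7: 0
16: 0
20: 1
26: 1
29: 1
18: 0
Current total: 3 + 0 + 0 + 1 + 1 + 1 + 0 = 6
Shortfall: 21 − 6 = 15

15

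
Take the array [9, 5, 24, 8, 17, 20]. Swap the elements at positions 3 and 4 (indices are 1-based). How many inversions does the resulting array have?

Inversions: 4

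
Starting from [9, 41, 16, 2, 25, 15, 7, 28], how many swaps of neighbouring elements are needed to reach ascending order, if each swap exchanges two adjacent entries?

14

Each adjacent swap fixes exactly one inversion, so the minimum swap count equals the number of inversions.
Count inversions — for each element, later elements that are smaller:
9: 2, 7 → 2
41: 16, 2, 25, 15, 7, 28 → 6
16: 2, 15, 7 → 3
2: none → 0
25: 15, 7 → 2
15: 7 → 1
7: none → 0
28: none → 0
Total inversions: 2 + 6 + 3 + 0 + 2 + 1 + 0 + 0 = 14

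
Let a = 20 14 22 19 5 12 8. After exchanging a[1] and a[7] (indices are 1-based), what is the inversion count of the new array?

Inversions: 9

Positions 1 and 7 hold 20 and 8; after swapping, the array is [8, 14, 22, 19, 5, 12, 20].
For each element, count later entries that are smaller:
8 → 5 → 1
14 → 5, 12 → 2
22 → 19, 5, 12, 20 → 4
19 → 5, 12 → 2
5 → none → 0
12 → none → 0
20 → none → 0
Sum: 1 + 2 + 4 + 2 + 0 + 0 + 0 = 9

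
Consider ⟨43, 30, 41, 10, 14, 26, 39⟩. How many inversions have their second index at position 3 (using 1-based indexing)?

1

The element at index 3 is 41.
Elements before it: 43, 30
Those larger than 41: 43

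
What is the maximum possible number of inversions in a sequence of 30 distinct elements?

A reversed (strictly descending) arrangement makes every pair an inversion, giving C(30, 2) inversions.
C(30, 2) = 30·29/2 = 435

Inversions: 435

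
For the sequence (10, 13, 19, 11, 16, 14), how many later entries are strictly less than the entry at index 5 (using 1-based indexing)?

1 such element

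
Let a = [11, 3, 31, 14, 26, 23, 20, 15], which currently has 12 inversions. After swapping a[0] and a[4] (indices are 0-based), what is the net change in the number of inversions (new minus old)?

+3

Positions 0 and 4 hold 11 and 26; after swapping, the array is [26, 3, 31, 14, 11, 23, 20, 15].
Element-by-element contributions:
26: 6
3: 0
31: 5
14: 1
11: 0
23: 2
20: 1
15: 0
Sum: 6 + 0 + 5 + 1 + 0 + 2 + 1 + 0 = 15
Change: 15 − 12 = +3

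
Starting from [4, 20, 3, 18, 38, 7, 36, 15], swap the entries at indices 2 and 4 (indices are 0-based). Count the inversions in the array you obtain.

14

Positions 2 and 4 hold 3 and 38; after swapping, the array is [4, 20, 38, 18, 3, 7, 36, 15].
For each element, count later entries that are smaller:
4 → 3 → 1
20 → 18, 3, 7, 15 → 4
38 → 18, 3, 7, 36, 15 → 5
18 → 3, 7, 15 → 3
3 → none → 0
7 → none → 0
36 → 15 → 1
15 → none → 0
Sum: 1 + 4 + 5 + 3 + 0 + 0 + 1 + 0 = 14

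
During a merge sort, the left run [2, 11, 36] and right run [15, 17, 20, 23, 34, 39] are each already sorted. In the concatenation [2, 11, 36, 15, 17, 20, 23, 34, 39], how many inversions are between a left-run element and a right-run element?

Take each right-half value and tally the left-half values above it:
r = 15: 36 → 1
r = 17: 36 → 1
r = 20: 36 → 1
r = 23: 36 → 1
r = 34: 36 → 1
r = 39: none → 0
Cross-inversions: 1 + 1 + 1 + 1 + 1 + 0 = 5

5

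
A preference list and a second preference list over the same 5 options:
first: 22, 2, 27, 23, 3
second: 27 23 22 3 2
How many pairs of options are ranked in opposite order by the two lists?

5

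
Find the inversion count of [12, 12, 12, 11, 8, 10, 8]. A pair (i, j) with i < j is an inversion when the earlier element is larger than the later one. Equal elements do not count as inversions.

There are 16 inversions.

For each element, count later entries that are smaller:
12: 4
12: 4
12: 4
11: 3
8: 0
10: 1
8: 0
Sum: 4 + 4 + 4 + 3 + 0 + 1 + 0 = 16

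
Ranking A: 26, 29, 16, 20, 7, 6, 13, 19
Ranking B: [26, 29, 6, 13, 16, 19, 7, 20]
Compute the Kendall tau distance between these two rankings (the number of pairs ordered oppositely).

Discordant pairs: 9

Assign each item its position (1..8) in the first ordering, then rewrite the second ordering as that position sequence:
positions: 26→1, 29→2, 16→3, 20→4, 7→5, 6→6, 13→7, 19→8
second ordering as positions: [1, 2, 6, 7, 3, 8, 5, 4]
Discordant pairs = inversions in this position sequence.
1: 0
2: 0
6: 3, 5, 4 → 3
7: 3, 5, 4 → 3
3: 0
8: 5, 4 → 2
5: 4 → 1
4: 0
Total: 0 + 0 + 3 + 3 + 0 + 2 + 1 + 0 = 9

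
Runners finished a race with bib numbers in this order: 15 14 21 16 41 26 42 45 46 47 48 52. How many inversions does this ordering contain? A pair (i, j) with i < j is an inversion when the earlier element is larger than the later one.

3 inversions

Element-by-element contributions:
15 → 14 → 1
14 → none → 0
21 → 16 → 1
16 → none → 0
41 → 26 → 1
26 → none → 0
42 → none → 0
45 → none → 0
46 → none → 0
47 → none → 0
48 → none → 0
52 → none → 0
Sum: 1 + 0 + 1 + 0 + 1 + 0 + 0 + 0 + 0 + 0 + 0 + 0 = 3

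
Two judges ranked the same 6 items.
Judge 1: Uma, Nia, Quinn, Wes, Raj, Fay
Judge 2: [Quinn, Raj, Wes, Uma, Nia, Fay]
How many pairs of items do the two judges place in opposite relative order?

7

Assign each item its position (1..6) in the first ordering, then rewrite the second ordering as that position sequence:
positions: Uma→1, Nia→2, Quinn→3, Wes→4, Raj→5, Fay→6
second ordering as positions: [3, 5, 4, 1, 2, 6]
Discordant pairs = inversions in this position sequence.
3: 1, 2 → 2
5: 4, 1, 2 → 3
4: 1, 2 → 2
1: 0
2: 0
6: 0
Total: 2 + 3 + 2 + 0 + 0 + 0 = 7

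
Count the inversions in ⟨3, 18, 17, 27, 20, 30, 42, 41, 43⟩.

3 inversions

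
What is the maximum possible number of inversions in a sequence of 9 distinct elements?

There are 36 inversions.

The maximum occurs when the array is in strictly decreasing order: every one of the C(9, 2) pairs is inverted.
C(9, 2) = 9·8/2 = 36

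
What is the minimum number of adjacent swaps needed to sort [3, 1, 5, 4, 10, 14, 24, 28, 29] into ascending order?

Each adjacent swap fixes exactly one inversion, so the minimum swap count equals the number of inversions.
Count inversions — for each element, later elements that are smaller:
3: 1 → 1
1: none → 0
5: 4 → 1
4: none → 0
10: none → 0
14: none → 0
24: none → 0
28: none → 0
29: none → 0
Total inversions: 1 + 0 + 1 + 0 + 0 + 0 + 0 + 0 + 0 = 2

2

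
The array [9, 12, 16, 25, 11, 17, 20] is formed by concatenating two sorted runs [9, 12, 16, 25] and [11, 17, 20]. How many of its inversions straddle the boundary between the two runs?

Split inversions: 5

Count, for every r in R, how many entries of L exceed r:
r = 11: 12, 16, 25 → 3
r = 17: 25 → 1
r = 20: 25 → 1
Cross-inversions: 3 + 1 + 1 = 5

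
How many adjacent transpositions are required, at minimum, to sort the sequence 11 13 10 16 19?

2

Each adjacent swap fixes exactly one inversion, so the minimum swap count equals the number of inversions.
Count inversions — for each element, later elements that are smaller:
11: 10 → 1
13: 10 → 1
10: none → 0
16: none → 0
19: none → 0
Total inversions: 1 + 1 + 0 + 0 + 0 = 2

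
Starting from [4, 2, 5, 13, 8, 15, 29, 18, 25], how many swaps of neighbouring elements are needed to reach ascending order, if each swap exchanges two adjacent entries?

4

Minimum adjacent swaps = number of inversions (each swap of adjacent out-of-order elements removes one inversion and no swap can remove more).
Count inversions — for each element, later elements that are smaller:
4: 2 → 1
2: none → 0
5: none → 0
13: 8 → 1
8: none → 0
15: none → 0
29: 18, 25 → 2
18: none → 0
25: none → 0
Total inversions: 1 + 0 + 0 + 1 + 0 + 0 + 2 + 0 + 0 = 4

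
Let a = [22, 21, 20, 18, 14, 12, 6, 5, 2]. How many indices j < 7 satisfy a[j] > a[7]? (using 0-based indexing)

7

The element at index 7 is 5.
Elements before it: 22, 21, 20, 18, 14, 12, 6
Those larger than 5: 22, 21, 20, 18, 14, 12, 6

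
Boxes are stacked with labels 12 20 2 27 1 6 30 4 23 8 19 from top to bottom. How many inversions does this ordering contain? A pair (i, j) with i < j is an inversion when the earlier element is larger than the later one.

25

For each element, count later entries that are smaller:
12: 5
20: 6
2: 1
27: 6
1: 0
6: 1
30: 4
4: 0
23: 2
8: 0
19: 0
Sum: 5 + 6 + 1 + 6 + 0 + 1 + 4 + 0 + 2 + 0 + 0 = 25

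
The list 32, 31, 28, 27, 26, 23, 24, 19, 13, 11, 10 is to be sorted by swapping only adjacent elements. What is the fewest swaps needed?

54

Minimum adjacent swaps = number of inversions (each swap of adjacent out-of-order elements removes one inversion and no swap can remove more).
Count inversions — for each element, later elements that are smaller:
32: 31, 28, 27, 26, 23, 24, 19, 13, 11, 10 → 10
31: 28, 27, 26, 23, 24, 19, 13, 11, 10 → 9
28: 27, 26, 23, 24, 19, 13, 11, 10 → 8
27: 26, 23, 24, 19, 13, 11, 10 → 7
26: 23, 24, 19, 13, 11, 10 → 6
23: 19, 13, 11, 10 → 4
24: 19, 13, 11, 10 → 4
19: 13, 11, 10 → 3
13: 11, 10 → 2
11: 10 → 1
10: none → 0
Total inversions: 10 + 9 + 8 + 7 + 6 + 4 + 4 + 3 + 2 + 1 + 0 = 54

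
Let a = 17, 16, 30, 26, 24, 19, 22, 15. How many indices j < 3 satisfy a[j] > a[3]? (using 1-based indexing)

0

The element at index 3 is 30.
Elements before it: 17, 16
None of them are larger than 30.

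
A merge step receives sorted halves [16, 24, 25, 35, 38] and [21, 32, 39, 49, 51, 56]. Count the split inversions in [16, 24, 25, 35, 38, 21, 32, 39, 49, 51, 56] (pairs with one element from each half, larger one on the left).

6

Take each right-half value and tally the left-half values above it:
r = 21: 24, 25, 35, 38 → 4
r = 32: 35, 38 → 2
r = 39: none → 0
r = 49: none → 0
r = 51: none → 0
r = 56: none → 0
Cross-inversions: 4 + 2 + 0 + 0 + 0 + 0 = 6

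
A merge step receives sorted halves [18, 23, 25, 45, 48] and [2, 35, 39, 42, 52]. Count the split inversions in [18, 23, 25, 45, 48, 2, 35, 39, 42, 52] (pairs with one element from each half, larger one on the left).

For each element r of the right run, count left-run elements greater than r:
r = 2: 18, 23, 25, 45, 48 → 5
r = 35: 45, 48 → 2
r = 39: 45, 48 → 2
r = 42: 45, 48 → 2
r = 52: none → 0
Cross-inversions: 5 + 2 + 2 + 2 + 0 = 11

11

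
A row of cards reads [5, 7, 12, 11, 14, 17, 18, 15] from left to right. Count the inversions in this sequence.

Element-by-element contributions:
5 → none → 0
7 → none → 0
12 → 11 → 1
11 → none → 0
14 → none → 0
17 → 15 → 1
18 → 15 → 1
15 → none → 0
Sum: 0 + 0 + 1 + 0 + 0 + 1 + 1 + 0 = 3

3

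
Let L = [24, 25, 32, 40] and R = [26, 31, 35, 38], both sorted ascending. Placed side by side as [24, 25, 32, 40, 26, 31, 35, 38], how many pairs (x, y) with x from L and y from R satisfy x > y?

6

Take each right-half value and tally the left-half values above it:
r = 26: 32, 40 → 2
r = 31: 32, 40 → 2
r = 35: 40 → 1
r = 38: 40 → 1
Cross-inversions: 2 + 2 + 1 + 1 = 6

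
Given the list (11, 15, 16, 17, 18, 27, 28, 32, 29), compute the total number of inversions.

Count, for each position, how many later elements it exceeds:
11 → none → 0
15 → none → 0
16 → none → 0
17 → none → 0
18 → none → 0
27 → none → 0
28 → none → 0
32 → 29 → 1
29 → none → 0
Sum: 0 + 0 + 0 + 0 + 0 + 0 + 0 + 1 + 0 = 1

1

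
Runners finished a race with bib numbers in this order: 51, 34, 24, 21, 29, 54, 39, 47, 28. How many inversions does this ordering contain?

Inversions: 18

Element-by-element contributions:
51: 7
34: 4
24: 1
21: 0
29: 1
54: 3
39: 1
47: 1
28: 0
Sum: 7 + 4 + 1 + 0 + 1 + 3 + 1 + 1 + 0 = 18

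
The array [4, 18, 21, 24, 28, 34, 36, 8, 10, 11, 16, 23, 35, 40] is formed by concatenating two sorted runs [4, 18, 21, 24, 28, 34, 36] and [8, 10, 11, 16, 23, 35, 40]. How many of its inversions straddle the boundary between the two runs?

For each element r of the right run, count left-run elements greater than r:
r = 8: 18, 21, 24, 28, 34, 36 → 6
r = 10: 18, 21, 24, 28, 34, 36 → 6
r = 11: 18, 21, 24, 28, 34, 36 → 6
r = 16: 18, 21, 24, 28, 34, 36 → 6
r = 23: 24, 28, 34, 36 → 4
r = 35: 36 → 1
r = 40: none → 0
Cross-inversions: 6 + 6 + 6 + 6 + 4 + 1 + 0 = 29

29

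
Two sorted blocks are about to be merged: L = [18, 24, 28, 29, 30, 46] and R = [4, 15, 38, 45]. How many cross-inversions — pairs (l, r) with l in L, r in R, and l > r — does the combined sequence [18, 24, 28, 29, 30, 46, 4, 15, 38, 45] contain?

14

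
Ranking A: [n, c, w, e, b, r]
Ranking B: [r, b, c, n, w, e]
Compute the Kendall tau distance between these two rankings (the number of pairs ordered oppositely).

Assign each item its position (1..6) in the first ordering, then rewrite the second ordering as that position sequence:
positions: n→1, c→2, w→3, e→4, b→5, r→6
second ordering as positions: [6, 5, 2, 1, 3, 4]
Discordant pairs = inversions in this position sequence.
6: 5, 2, 1, 3, 4 → 5
5: 2, 1, 3, 4 → 4
2: 1 → 1
1: 0
3: 0
4: 0
Total: 5 + 4 + 1 + 0 + 0 + 0 = 10

10 discordant pairs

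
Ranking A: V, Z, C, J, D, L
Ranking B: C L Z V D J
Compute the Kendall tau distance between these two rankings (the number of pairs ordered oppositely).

8 discordant pairs

Assign each item its position (1..6) in the first ordering, then rewrite the second ordering as that position sequence:
positions: V→1, Z→2, C→3, J→4, D→5, L→6
second ordering as positions: [3, 6, 2, 1, 5, 4]
Discordant pairs = inversions in this position sequence.
3: 2, 1 → 2
6: 2, 1, 5, 4 → 4
2: 1 → 1
1: 0
5: 4 → 1
4: 0
Total: 2 + 4 + 1 + 0 + 1 + 0 = 8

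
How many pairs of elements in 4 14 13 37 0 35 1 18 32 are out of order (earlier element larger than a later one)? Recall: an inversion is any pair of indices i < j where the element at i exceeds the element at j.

15 inversions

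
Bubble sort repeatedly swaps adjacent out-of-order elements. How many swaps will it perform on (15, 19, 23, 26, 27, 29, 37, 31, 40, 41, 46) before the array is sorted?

The minimum number of adjacent swaps to sort an array equals its inversion count, since every such swap removes exactly one inversion.
Count inversions — for each element, later elements that are smaller:
15: none → 0
19: none → 0
23: none → 0
26: none → 0
27: none → 0
29: none → 0
37: 31 → 1
31: none → 0
40: none → 0
41: none → 0
46: none → 0
Total inversions: 0 + 0 + 0 + 0 + 0 + 0 + 1 + 0 + 0 + 0 + 0 = 1

1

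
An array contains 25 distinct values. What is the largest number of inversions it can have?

300

A reversed (strictly descending) arrangement makes every pair an inversion, giving C(25, 2) inversions.
C(25, 2) = 25·24/2 = 300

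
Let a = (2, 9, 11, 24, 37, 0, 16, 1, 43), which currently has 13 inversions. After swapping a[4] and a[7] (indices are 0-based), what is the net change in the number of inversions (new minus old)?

-3

Positions 4 and 7 hold 37 and 1; after swapping, the array is [2, 9, 11, 24, 1, 0, 16, 37, 43].
Count, for each position, how many later elements it exceeds:
2 → 1, 0 → 2
9 → 1, 0 → 2
11 → 1, 0 → 2
24 → 1, 0, 16 → 3
1 → 0 → 1
0 → none → 0
16 → none → 0
37 → none → 0
43 → none → 0
Sum: 2 + 2 + 2 + 3 + 1 + 0 + 0 + 0 + 0 = 10
Change: 10 − 13 = -3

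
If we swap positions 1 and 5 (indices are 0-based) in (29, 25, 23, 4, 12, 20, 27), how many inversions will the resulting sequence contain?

Positions 1 and 5 hold 25 and 20; after swapping, the array is [29, 20, 23, 4, 12, 25, 27].
Sweep left to right; for each value list the smaller values that follow it:
29: 6
20: 2
23: 2
4: 0
12: 0
25: 0
27: 0
Sum: 6 + 2 + 2 + 0 + 0 + 0 + 0 = 10

10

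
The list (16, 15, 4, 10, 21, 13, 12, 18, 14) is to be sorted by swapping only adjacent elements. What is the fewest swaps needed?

The minimum number of adjacent swaps to sort an array equals its inversion count, since every such swap removes exactly one inversion.
Count inversions — for each element, later elements that are smaller:
16: 15, 4, 10, 13, 12, 14 → 6
15: 4, 10, 13, 12, 14 → 5
4: none → 0
10: none → 0
21: 13, 12, 18, 14 → 4
13: 12 → 1
12: none → 0
18: 14 → 1
14: none → 0
Total inversions: 6 + 5 + 0 + 0 + 4 + 1 + 0 + 1 + 0 = 17

Swaps: 17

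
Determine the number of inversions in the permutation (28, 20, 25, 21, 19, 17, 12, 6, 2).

There are 34 inversions.

For each element, count later entries that are smaller:
28 → 20, 25, 21, 19, 17, 12, 6, 2 → 8
20 → 19, 17, 12, 6, 2 → 5
25 → 21, 19, 17, 12, 6, 2 → 6
21 → 19, 17, 12, 6, 2 → 5
19 → 17, 12, 6, 2 → 4
17 → 12, 6, 2 → 3
12 → 6, 2 → 2
6 → 2 → 1
2 → none → 0
Sum: 8 + 5 + 6 + 5 + 4 + 3 + 2 + 1 + 0 = 34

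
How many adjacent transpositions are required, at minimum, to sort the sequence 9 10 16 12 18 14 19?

Each adjacent swap fixes exactly one inversion, so the minimum swap count equals the number of inversions.
Count inversions — for each element, later elements that are smaller:
9: none → 0
10: none → 0
16: 12, 14 → 2
12: none → 0
18: 14 → 1
14: none → 0
19: none → 0
Total inversions: 0 + 0 + 2 + 0 + 1 + 0 + 0 = 3

There are 3 adjacent swaps.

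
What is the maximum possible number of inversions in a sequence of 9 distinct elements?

36 inversions

The maximum occurs when the array is in strictly decreasing order: every one of the C(9, 2) pairs is inverted.
C(9, 2) = 9·8/2 = 36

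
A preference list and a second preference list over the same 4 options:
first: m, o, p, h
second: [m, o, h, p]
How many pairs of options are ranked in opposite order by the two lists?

1

Assign each item its position (1..4) in the first ordering, then rewrite the second ordering as that position sequence:
positions: m→1, o→2, p→3, h→4
second ordering as positions: [1, 2, 4, 3]
Discordant pairs = inversions in this position sequence.
1: 0
2: 0
4: 3 → 1
3: 0
Total: 0 + 0 + 1 + 0 = 1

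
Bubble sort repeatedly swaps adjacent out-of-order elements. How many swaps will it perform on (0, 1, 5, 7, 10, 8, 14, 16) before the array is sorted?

The minimum number of adjacent swaps to sort an array equals its inversion count, since every such swap removes exactly one inversion.
Count inversions — for each element, later elements that are smaller:
0: none → 0
1: none → 0
5: none → 0
7: none → 0
10: 8 → 1
8: none → 0
14: none → 0
16: none → 0
Total inversions: 0 + 0 + 0 + 0 + 1 + 0 + 0 + 0 = 1

1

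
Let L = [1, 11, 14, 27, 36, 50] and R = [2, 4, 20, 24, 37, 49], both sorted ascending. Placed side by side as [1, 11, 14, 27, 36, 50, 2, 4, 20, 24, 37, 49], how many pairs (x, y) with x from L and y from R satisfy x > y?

There are 18 split inversions.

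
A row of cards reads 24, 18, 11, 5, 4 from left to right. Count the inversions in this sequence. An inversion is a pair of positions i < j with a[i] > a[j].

10 out-of-order pairs

Count, for each position, how many later elements it exceeds:
24 → 18, 11, 5, 4 → 4
18 → 11, 5, 4 → 3
11 → 5, 4 → 2
5 → 4 → 1
4 → none → 0
Sum: 4 + 3 + 2 + 1 + 0 = 10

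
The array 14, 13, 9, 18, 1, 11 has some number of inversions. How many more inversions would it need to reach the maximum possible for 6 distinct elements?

Maximum inversions for 6 distinct elements is C(6, 2) = 6·5/2 = 15.
Current inversions — for each element, count later smaller elements:
14: 4
13: 3
9: 1
18: 2
1: 0
11: 0
Current total: 4 + 3 + 1 + 2 + 0 + 0 = 10
Shortfall: 15 − 10 = 5

5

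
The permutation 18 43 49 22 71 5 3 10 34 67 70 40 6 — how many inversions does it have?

38

Sweep left to right; for each value list the smaller values that follow it:
18: 4
43: 7
49: 7
22: 4
71: 8
5: 1
3: 0
10: 1
34: 1
67: 2
70: 2
40: 1
6: 0
Sum: 4 + 7 + 7 + 4 + 8 + 1 + 0 + 1 + 1 + 2 + 2 + 1 + 0 = 38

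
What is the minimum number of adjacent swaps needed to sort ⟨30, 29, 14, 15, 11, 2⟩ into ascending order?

14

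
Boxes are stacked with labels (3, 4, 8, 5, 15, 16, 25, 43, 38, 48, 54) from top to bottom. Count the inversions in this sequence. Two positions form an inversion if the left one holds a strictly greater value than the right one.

2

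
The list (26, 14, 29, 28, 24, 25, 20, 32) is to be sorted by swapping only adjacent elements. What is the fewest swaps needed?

The minimum number of adjacent swaps to sort an array equals its inversion count, since every such swap removes exactly one inversion.
Count inversions — for each element, later elements that are smaller:
26: 14, 24, 25, 20 → 4
14: none → 0
29: 28, 24, 25, 20 → 4
28: 24, 25, 20 → 3
24: 20 → 1
25: 20 → 1
20: none → 0
32: none → 0
Total inversions: 4 + 0 + 4 + 3 + 1 + 1 + 0 + 0 = 13

13 swaps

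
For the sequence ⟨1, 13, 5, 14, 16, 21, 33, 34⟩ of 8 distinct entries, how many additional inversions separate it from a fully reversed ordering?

Maximum inversions for 8 distinct elements is C(8, 2) = 8·7/2 = 28.
Current inversions — for each element, count later smaller elements:
1: 0
13: 1
5: 0
14: 0
16: 0
21: 0
33: 0
34: 0
Current total: 0 + 1 + 0 + 0 + 0 + 0 + 0 + 0 = 1
Shortfall: 28 − 1 = 27

27 inversions short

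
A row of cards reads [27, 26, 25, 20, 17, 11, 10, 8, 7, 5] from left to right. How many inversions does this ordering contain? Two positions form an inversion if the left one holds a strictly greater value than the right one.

45

Element-by-element contributions:
27: 9
26: 8
25: 7
20: 6
17: 5
11: 4
10: 3
8: 2
7: 1
5: 0
Sum: 9 + 8 + 7 + 6 + 5 + 4 + 3 + 2 + 1 + 0 = 45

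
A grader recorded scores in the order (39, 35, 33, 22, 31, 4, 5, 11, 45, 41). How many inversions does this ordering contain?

Out-of-order pairs: 25

Element-by-element contributions:
39 → 35, 33, 22, 31, 4, 5, 11 → 7
35 → 33, 22, 31, 4, 5, 11 → 6
33 → 22, 31, 4, 5, 11 → 5
22 → 4, 5, 11 → 3
31 → 4, 5, 11 → 3
4 → none → 0
5 → none → 0
11 → none → 0
45 → 41 → 1
41 → none → 0
Sum: 7 + 6 + 5 + 3 + 3 + 0 + 0 + 0 + 1 + 0 = 25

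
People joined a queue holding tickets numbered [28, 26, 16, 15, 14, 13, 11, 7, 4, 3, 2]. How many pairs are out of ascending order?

Element-by-element contributions:
28 → 26, 16, 15, 14, 13, 11, 7, 4, 3, 2 → 10
26 → 16, 15, 14, 13, 11, 7, 4, 3, 2 → 9
16 → 15, 14, 13, 11, 7, 4, 3, 2 → 8
15 → 14, 13, 11, 7, 4, 3, 2 → 7
14 → 13, 11, 7, 4, 3, 2 → 6
13 → 11, 7, 4, 3, 2 → 5
11 → 7, 4, 3, 2 → 4
7 → 4, 3, 2 → 3
4 → 3, 2 → 2
3 → 2 → 1
2 → none → 0
Sum: 10 + 9 + 8 + 7 + 6 + 5 + 4 + 3 + 2 + 1 + 0 = 55

55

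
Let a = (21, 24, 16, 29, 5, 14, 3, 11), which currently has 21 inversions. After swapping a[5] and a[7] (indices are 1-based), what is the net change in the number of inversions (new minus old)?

-1

Positions 5 and 7 hold 5 and 3; after swapping, the array is [21, 24, 16, 29, 3, 14, 5, 11].
For each element, count later entries that are smaller:
21: 5
24: 5
16: 4
29: 4
3: 0
14: 2
5: 0
11: 0
Sum: 5 + 5 + 4 + 4 + 0 + 2 + 0 + 0 = 20
Change: 20 − 21 = -1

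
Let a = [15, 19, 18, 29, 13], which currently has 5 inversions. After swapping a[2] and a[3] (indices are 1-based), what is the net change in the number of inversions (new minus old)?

-1

Positions 2 and 3 hold 19 and 18; after swapping, the array is [15, 18, 19, 29, 13].
Count, for each position, how many later elements it exceeds:
15: 1
18: 1
19: 1
29: 1
13: 0
Sum: 1 + 1 + 1 + 1 + 0 = 4
Change: 4 − 5 = -1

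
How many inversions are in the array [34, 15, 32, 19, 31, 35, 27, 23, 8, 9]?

Element-by-element contributions:
34: 8
15: 2
32: 6
19: 2
31: 4
35: 4
27: 3
23: 2
8: 0
9: 0
Sum: 8 + 2 + 6 + 2 + 4 + 4 + 3 + 2 + 0 + 0 = 31

There are 31 inversions.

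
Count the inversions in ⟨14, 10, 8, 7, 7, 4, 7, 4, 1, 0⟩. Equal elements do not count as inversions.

40 inversions

Count, for each position, how many later elements it exceeds:
14 → 10, 8, 7, 7, 4, 7, 4, 1, 0 → 9
10 → 8, 7, 7, 4, 7, 4, 1, 0 → 8
8 → 7, 7, 4, 7, 4, 1, 0 → 7
7 → 4, 4, 1, 0 → 4
7 → 4, 4, 1, 0 → 4
4 → 1, 0 → 2
7 → 4, 1, 0 → 3
4 → 1, 0 → 2
1 → 0 → 1
0 → none → 0
Sum: 9 + 8 + 7 + 4 + 4 + 2 + 3 + 2 + 1 + 0 = 40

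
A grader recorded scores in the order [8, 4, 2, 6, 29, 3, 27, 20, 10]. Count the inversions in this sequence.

14 inversions

Count, for each position, how many later elements it exceeds:
8: 4
4: 2
2: 0
6: 1
29: 4
3: 0
27: 2
20: 1
10: 0
Sum: 4 + 2 + 0 + 1 + 4 + 0 + 2 + 1 + 0 = 14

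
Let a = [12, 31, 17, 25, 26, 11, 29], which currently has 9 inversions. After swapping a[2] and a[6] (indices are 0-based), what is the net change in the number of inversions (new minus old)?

Positions 2 and 6 hold 17 and 29; after swapping, the array is [12, 31, 29, 25, 26, 11, 17].
For each element, count later entries that are smaller:
12 → 11 → 1
31 → 29, 25, 26, 11, 17 → 5
29 → 25, 26, 11, 17 → 4
25 → 11, 17 → 2
26 → 11, 17 → 2
11 → none → 0
17 → none → 0
Sum: 1 + 5 + 4 + 2 + 2 + 0 + 0 = 14
Change: 14 − 9 = +5

+5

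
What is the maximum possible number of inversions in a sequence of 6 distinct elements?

15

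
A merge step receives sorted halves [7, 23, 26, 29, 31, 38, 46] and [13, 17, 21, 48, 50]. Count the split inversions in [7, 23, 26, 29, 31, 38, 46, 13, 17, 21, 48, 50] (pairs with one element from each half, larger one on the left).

Take each right-half value and tally the left-half values above it:
r = 13: 23, 26, 29, 31, 38, 46 → 6
r = 17: 23, 26, 29, 31, 38, 46 → 6
r = 21: 23, 26, 29, 31, 38, 46 → 6
r = 48: none → 0
r = 50: none → 0
Cross-inversions: 6 + 6 + 6 + 0 + 0 = 18

There are 18 split inversions.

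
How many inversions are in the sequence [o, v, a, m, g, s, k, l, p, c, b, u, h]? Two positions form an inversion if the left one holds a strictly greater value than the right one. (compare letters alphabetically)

Count, for each position, how many later elements it exceeds:
o → a, m, g, k, l, c, b, h → 8
v → a, m, g, s, k, l, p, c, b, u, h → 11
a → none → 0
m → g, k, l, c, b, h → 6
g → c, b → 2
s → k, l, p, c, b, h → 6
k → c, b, h → 3
l → c, b, h → 3
p → c, b, h → 3
c → b → 1
b → none → 0
u → h → 1
h → none → 0
Sum: 8 + 11 + 0 + 6 + 2 + 6 + 3 + 3 + 3 + 1 + 0 + 1 + 0 = 44

44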